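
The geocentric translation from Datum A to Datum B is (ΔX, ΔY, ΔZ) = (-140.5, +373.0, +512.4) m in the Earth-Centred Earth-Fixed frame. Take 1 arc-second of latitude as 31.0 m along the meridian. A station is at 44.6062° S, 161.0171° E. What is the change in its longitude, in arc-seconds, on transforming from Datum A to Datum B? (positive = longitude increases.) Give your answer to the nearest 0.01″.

Δλ = -13.91″

sin φ = -0.702230, cos φ = 0.711950, sin λ = 0.325286, cos λ = -0.945616.
East component: ΔE = −sin λ·ΔX + cos λ·ΔY = −(0.325286)(-140.5) + (-0.945616)(373.0) = -307.01 m.
1° of latitude spans 3600 × 31.00 = 111600 m; at latitude φ, 1° of longitude spans that × cos φ = 79453.6 m, so Δλ = -307.01 / 79453.6 × 3600 = -13.911″.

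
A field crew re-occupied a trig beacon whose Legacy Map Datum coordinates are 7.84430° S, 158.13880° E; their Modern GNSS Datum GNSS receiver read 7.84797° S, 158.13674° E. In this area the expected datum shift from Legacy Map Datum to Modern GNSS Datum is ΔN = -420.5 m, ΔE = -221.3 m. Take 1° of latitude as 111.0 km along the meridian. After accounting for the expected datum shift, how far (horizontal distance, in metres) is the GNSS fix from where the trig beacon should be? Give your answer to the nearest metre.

Observed coordinate differences: Δφ = -0.00367°, Δλ = -0.00206°.
Converting to metres (1° lat = 111000 m, cos φ = 0.990643): observed ΔN = -407.4 m, observed ΔE = -226.5 m.
Subtracting the expected shift leaves a residual of -407.4 − (-420.5) = 13.1 m north and -226.5 − (-221.3) = -5.2 m east.
Residual distance = √(13.1² + (-5.2)²) = 14.1 m.

14 m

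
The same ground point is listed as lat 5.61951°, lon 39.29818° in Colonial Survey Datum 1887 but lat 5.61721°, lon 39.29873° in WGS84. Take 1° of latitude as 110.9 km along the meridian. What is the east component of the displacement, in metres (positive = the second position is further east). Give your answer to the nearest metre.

Δφ = 5.61721° − 5.61951° = -0.00230°; Δλ = 39.29873° − 39.29818° = +0.00055°.
ΔN = Δφ × 110900 = -255.1 m; ΔE = Δλ × 110900 × cos(5.61951°) = +0.00055 × 110900 × 0.995194 = 60.7 m.

ΔE = 61 m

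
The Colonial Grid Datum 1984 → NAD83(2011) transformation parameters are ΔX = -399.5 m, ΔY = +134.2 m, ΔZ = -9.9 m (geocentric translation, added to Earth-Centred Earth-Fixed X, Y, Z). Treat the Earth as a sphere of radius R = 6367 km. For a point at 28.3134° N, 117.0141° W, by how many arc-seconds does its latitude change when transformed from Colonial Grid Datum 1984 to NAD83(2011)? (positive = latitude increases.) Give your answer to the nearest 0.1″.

sin φ = 0.474294, cos φ = 0.880366, sin λ = -0.890895, cos λ = -0.454210.
North component: ΔN = −sin φ cos λ·ΔX − sin φ sin λ·ΔY + cos φ·ΔZ = −(0.474294)(-0.454210)(-399.5) − (0.474294)(-0.890895)(134.2) + (0.880366)(-9.9) = -38.07 m.
1° of latitude spans πR/180 = 111125 m, so Δφ = -38.07 / 111125 × 3600 = -1.233″.

Δφ = -1.2″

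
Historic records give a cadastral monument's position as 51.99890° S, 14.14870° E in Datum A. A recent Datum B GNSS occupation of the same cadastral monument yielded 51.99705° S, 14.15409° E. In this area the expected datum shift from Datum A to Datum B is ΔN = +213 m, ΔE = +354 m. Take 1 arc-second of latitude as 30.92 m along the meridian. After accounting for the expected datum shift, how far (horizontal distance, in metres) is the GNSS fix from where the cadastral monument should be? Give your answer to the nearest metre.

17 m

Observed coordinate differences: Δφ = +0.00185°, Δλ = +0.00539°.
Converting to metres (1° lat = 111312 m, cos φ = 0.615677): observed ΔN = 205.9 m, observed ΔE = 369.4 m.
Subtracting the expected shift leaves a residual of 205.9 − (213) = -7.1 m north and 369.4 − (354) = 15.4 m east.
Residual distance = √((-7.1)² + 15.4²) = 16.9 m.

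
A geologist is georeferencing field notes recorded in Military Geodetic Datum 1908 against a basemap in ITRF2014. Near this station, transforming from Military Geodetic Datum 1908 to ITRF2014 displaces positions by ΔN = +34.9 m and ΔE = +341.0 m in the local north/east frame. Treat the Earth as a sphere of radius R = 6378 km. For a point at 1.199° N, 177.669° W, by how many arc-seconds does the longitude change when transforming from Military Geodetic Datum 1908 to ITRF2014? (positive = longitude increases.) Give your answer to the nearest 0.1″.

At latitude 1.199°, cos φ = 0.999781.
One radian of longitude at latitude φ spans R cos φ, so Δλ = ΔE / (R cos φ) = 341.0 / (6378000 × 0.999781) = 5.3477e-05 rad = 11.030″.

Δλ = 11.0″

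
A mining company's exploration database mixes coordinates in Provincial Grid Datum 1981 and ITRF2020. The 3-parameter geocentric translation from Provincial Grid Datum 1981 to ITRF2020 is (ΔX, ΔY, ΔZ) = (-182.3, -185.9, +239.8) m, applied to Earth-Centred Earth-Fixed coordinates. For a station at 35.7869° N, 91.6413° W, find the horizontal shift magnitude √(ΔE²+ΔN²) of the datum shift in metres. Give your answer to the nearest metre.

The local east axis at (φ, λ) is (−sin λ, cos λ, 0), so ΔE = −sin(-91.6413°)·(-182.3) + cos(-91.6413°)·(-185.9) = -176.90 m.
The local north axis is (−sin φ cos λ, −sin φ sin λ, cos φ), giving ΔN = -3.053 − 108.665 + 194.525 = 82.81 m.
Horizontal magnitude = √(ΔE² + ΔN²) = √((-176.90)² + 82.81²) = 195.32 m.

195 m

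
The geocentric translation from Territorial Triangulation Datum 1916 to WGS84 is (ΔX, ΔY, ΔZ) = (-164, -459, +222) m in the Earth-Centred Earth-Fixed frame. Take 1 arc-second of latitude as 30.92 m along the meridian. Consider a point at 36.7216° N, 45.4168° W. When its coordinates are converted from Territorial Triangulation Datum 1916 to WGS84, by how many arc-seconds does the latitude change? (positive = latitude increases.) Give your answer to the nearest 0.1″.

Δφ = 1.7″

sin φ = 0.597927, cos φ = 0.801550, sin λ = -0.712232, cos λ = 0.701944.
North component: ΔN = −sin φ cos λ·ΔX − sin φ sin λ·ΔY + cos φ·ΔZ = −(0.597927)(0.701944)(-164) − (0.597927)(-0.712232)(-459) + (0.801550)(222) = 51.31 m.
1° of latitude spans 3600 × 30.92 = 111312 m, so Δφ = 51.31 / 111312 × 3600 = 1.659″.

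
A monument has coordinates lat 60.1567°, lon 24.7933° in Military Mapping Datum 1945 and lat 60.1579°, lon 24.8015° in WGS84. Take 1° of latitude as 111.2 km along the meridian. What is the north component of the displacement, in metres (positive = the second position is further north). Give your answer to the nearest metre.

Δφ = 60.1579° − 60.1567° = +0.0012°; Δλ = 24.8015° − 24.7933° = +0.0082°.
ΔN = Δφ × 111200 = 133.4 m; ΔE = Δλ × 111200 × cos(60.1567°) = +0.0082 × 111200 × 0.497630 = 453.8 m.

ΔN = 133 m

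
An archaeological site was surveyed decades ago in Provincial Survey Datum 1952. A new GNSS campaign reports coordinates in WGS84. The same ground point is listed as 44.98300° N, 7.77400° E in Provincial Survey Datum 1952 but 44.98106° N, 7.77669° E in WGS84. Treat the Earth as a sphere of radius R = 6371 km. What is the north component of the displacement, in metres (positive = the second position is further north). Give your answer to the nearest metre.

ΔN = -216 m

Δφ = 44.98106° − 44.98300° = -0.00194°; Δλ = 7.77669° − 7.77400° = +0.00269°.
1° along a meridian = πR/180 = 111195 m.
ΔN = Δφ × 111195 = -215.7 m; ΔE = Δλ × 111195 × cos(44.98300°) = +0.00269 × 111195 × 0.707317 = 211.6 m.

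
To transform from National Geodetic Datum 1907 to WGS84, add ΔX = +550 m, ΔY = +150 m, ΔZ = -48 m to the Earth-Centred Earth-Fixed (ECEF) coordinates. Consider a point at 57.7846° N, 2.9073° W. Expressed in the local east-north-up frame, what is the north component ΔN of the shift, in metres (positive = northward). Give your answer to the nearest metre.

At φ = 57.7846°, λ = -2.9073°: sin φ = 0.846050, cos φ = 0.533104, sin λ = -0.050720, cos λ = 0.998713.
ΔN = −sin φ cos λ·ΔX − sin φ sin λ·ΔY + cos φ·ΔZ = −(0.846050)(0.998713)(550) − (0.846050)(-0.050720)(150) + (0.533104)(-48) = -483.88 m.

ΔN = -484 m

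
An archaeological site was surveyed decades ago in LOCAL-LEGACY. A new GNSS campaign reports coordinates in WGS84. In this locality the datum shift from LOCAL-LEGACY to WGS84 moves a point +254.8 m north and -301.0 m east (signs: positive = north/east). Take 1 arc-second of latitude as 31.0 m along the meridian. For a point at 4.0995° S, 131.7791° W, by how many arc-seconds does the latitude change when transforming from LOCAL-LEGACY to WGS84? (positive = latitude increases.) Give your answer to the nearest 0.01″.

Δφ = 8.22″

1″ of latitude = 31.00 m, so Δφ = 254.8 / 31.00 = 8.219″.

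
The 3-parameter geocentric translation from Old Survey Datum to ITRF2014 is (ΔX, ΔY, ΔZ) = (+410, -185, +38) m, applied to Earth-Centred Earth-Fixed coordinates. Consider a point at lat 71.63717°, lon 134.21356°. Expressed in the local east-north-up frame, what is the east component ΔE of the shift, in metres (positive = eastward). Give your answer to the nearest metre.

ΔE = -165 m

At φ = 71.63717°, λ = 134.21356°: sin φ = 0.949081, cos φ = 0.315033, sin λ = 0.716746, cos λ = -0.697335.
ΔE = −sin λ·ΔX + cos λ·ΔY = −(0.716746)·(410) + (-0.697335)·(-185) = -164.86 m.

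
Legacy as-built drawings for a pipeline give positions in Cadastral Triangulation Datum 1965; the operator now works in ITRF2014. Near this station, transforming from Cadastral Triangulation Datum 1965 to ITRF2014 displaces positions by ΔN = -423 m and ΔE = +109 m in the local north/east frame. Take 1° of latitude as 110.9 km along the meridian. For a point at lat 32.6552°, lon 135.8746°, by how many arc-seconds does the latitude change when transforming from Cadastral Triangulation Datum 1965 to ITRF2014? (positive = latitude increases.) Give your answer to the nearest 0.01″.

Δφ = -13.73″

1° of latitude = 110.9 km, so Δφ = -423.0 / 110900 = -0.0038142° = -13.731″.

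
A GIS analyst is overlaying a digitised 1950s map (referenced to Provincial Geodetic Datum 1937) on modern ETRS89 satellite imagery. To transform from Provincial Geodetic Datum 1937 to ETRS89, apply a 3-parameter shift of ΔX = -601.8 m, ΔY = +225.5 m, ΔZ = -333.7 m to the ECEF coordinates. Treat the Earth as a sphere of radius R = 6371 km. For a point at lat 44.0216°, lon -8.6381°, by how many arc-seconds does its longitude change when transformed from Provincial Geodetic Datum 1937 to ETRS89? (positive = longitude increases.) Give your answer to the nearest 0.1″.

Δλ = 6.0″

sin φ = 0.694930, cos φ = 0.719078, sin λ = -0.150193, cos λ = 0.988657.
East component: ΔE = −sin λ·ΔX + cos λ·ΔY = −(-0.150193)(-601.8) + (0.988657)(225.5) = 132.56 m.
1° of latitude spans πR/180 = 111195 m; at latitude φ, 1° of longitude spans that × cos φ = 79957.8 m, so Δλ = 132.56 / 79957.8 × 3600 = 5.968″.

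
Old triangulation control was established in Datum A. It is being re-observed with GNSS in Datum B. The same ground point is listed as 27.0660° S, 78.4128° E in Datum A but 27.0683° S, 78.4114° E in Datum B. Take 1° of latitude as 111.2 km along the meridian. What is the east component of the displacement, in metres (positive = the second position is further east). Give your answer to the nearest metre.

ΔE = -139 m

Δφ = -27.0683° − -27.0660° = -0.0023°; Δλ = 78.4114° − 78.4128° = -0.0014°.
ΔN = Δφ × 111200 = -255.8 m; ΔE = Δλ × 111200 × cos(-27.0660°) = -0.0014 × 111200 × 0.890483 = -138.6 m.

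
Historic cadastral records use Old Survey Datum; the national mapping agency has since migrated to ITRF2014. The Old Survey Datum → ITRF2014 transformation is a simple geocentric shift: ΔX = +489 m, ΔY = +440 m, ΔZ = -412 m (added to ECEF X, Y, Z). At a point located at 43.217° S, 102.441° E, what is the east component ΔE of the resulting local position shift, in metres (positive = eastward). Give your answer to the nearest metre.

ΔE = -572 m

The local east axis at (φ, λ) is (−sin λ, cos λ, 0), so ΔE = −sin(102.441°)·489 + cos(102.441°)·440 = -572.31 m.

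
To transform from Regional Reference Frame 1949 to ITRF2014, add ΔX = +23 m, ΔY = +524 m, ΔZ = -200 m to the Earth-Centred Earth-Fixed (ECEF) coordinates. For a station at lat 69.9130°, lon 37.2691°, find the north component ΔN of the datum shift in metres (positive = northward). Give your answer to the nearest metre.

ΔN = -384 m

At φ = 69.9130°, λ = 37.2691°: sin φ = 0.939172, cos φ = 0.343447, sin λ = 0.605559, cos λ = 0.795800.
ΔN = −sin φ cos λ·ΔX − sin φ sin λ·ΔY + cos φ·ΔZ = −(0.939172)(0.795800)(23) − (0.939172)(0.605559)(524) + (0.343447)(-200) = -383.89 m.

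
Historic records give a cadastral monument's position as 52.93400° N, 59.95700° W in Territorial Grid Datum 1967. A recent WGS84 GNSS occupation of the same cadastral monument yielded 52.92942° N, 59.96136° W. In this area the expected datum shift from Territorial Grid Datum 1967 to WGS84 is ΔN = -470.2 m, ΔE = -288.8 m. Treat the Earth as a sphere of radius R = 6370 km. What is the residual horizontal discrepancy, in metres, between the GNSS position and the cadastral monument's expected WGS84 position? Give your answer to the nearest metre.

Observed coordinate differences: Δφ = -0.00458°, Δλ = -0.00436°.
Converting to metres (1° lat = 111177 m, cos φ = 0.602735): observed ΔN = -509.2 m, observed ΔE = -292.2 m.
Subtracting the expected shift leaves a residual of -509.2 − (-470.2) = -39.0 m north and -292.2 − (-288.8) = -3.4 m east.
Residual distance = √((-39.0)² + (-3.4)²) = 39.1 m.

39 m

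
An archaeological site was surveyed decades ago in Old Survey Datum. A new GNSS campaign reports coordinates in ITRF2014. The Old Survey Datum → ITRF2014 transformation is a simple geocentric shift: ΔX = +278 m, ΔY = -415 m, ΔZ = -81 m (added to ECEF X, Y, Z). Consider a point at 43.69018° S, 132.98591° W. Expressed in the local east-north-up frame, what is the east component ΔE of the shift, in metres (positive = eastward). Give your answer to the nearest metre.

The local east axis at (φ, λ) is (−sin λ, cos λ, 0), so ΔE = −sin(-132.98591°)·278 + cos(-132.98591°)·(-415) = 486.32 m.

ΔE = 486 m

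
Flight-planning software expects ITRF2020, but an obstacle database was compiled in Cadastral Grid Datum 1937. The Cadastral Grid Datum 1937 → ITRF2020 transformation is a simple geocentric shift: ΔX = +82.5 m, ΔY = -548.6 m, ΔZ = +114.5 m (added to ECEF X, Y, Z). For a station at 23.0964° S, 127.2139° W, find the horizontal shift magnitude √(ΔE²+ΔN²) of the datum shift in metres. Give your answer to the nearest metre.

473 m

At φ = -23.0964°, λ = -127.2139°: sin φ = -0.392279, cos φ = 0.919846, sin λ = -0.796383, cos λ = -0.604792.
ΔE = −sin λ·ΔX + cos λ·ΔY = −(-0.796383)·(82.5) + (-0.604792)·(-548.6) = 397.49 m.
ΔN = −sin φ cos λ·ΔX − sin φ sin λ·ΔY + cos φ·ΔZ = −(-0.392279)(-0.604792)(82.5) − (-0.392279)(-0.796383)(-548.6) + (0.919846)(114.5) = 257.13 m.
Horizontal magnitude = √(ΔE² + ΔN²) = √(397.49² + 257.13²) = 473.41 m.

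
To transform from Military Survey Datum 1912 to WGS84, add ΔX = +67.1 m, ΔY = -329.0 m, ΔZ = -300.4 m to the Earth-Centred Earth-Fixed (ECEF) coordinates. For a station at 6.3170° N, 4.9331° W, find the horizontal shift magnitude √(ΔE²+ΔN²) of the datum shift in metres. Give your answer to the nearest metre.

At φ = 6.3170°, λ = -4.9331°: sin φ = 0.110029, cos φ = 0.993928, sin λ = -0.085993, cos λ = 0.996296.
ΔE = −sin λ·ΔX + cos λ·ΔY = −(-0.085993)·(67.1) + (0.996296)·(-329.0) = -322.01 m.
ΔN = −sin φ cos λ·ΔX − sin φ sin λ·ΔY + cos φ·ΔZ = −(0.110029)(0.996296)(67.1) − (0.110029)(-0.085993)(-329.0) + (0.993928)(-300.4) = -309.04 m.
Horizontal magnitude = √(ΔE² + ΔN²) = √((-322.01)² + (-309.04)²) = 446.32 m.

446 m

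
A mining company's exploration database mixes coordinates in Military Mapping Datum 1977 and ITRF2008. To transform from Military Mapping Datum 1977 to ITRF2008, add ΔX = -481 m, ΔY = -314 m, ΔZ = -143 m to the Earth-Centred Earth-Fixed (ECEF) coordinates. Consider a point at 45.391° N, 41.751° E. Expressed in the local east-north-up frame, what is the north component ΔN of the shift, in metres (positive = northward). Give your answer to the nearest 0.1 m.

At φ = 45.391°, λ = 41.751°: sin φ = 0.711916, cos φ = 0.702265, sin λ = 0.665895, cos λ = 0.746046.
ΔN = −sin φ cos λ·ΔX − sin φ sin λ·ΔY + cos φ·ΔZ = −(0.711916)(0.746046)(-481) − (0.711916)(0.665895)(-314) + (0.702265)(-143) = 303.90 m.

ΔN = 303.9 m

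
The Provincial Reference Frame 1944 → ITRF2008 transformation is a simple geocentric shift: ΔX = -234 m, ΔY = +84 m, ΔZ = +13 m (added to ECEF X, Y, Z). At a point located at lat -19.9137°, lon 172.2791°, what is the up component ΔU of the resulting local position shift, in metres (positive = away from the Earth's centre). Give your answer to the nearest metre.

The local up (radial) axis is (cos φ cos λ, cos φ sin λ, sin φ), giving ΔU = 218.014 + 10.610 − 4.428 = 224.20 m.

ΔU = 224 m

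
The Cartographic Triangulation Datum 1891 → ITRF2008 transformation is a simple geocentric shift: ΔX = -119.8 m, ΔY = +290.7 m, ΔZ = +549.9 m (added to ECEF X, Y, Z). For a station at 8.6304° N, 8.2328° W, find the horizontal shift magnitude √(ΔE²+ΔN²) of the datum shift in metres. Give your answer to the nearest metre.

629 m

At φ = 8.6304°, λ = -8.2328°: sin φ = 0.150060, cos φ = 0.988677, sin λ = -0.143196, cos λ = 0.989694.
ΔE = −sin λ·ΔX + cos λ·ΔY = −(-0.143196)·(-119.8) + (0.989694)·(290.7) = 270.55 m.
ΔN = −sin φ cos λ·ΔX − sin φ sin λ·ΔY + cos φ·ΔZ = −(0.150060)(0.989694)(-119.8) − (0.150060)(-0.143196)(290.7) + (0.988677)(549.9) = 567.71 m.
Horizontal magnitude = √(ΔE² + ΔN²) = √(270.55² + 567.71²) = 628.88 m.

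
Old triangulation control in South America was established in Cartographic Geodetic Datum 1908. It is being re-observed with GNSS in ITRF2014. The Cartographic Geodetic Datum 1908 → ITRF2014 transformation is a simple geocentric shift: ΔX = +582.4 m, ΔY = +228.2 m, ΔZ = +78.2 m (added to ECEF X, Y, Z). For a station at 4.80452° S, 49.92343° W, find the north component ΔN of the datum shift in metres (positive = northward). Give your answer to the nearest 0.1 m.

ΔN = 94.7 m

At φ = -4.80452°, λ = -49.92343°: sin φ = -0.083756, cos φ = 0.996486, sin λ = -0.765185, cos λ = 0.643811.
ΔN = −sin φ cos λ·ΔX − sin φ sin λ·ΔY + cos φ·ΔZ = −(-0.083756)(0.643811)(582.4) − (-0.083756)(-0.765185)(228.2) + (0.996486)(78.2) = 94.71 m.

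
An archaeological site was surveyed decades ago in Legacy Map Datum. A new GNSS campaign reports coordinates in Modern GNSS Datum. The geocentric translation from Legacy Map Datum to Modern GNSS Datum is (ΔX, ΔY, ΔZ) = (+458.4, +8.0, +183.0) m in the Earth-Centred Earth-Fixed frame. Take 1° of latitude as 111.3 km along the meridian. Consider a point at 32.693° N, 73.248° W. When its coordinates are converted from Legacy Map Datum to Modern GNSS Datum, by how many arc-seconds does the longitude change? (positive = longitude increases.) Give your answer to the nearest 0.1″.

Δλ = 17.0″

sin φ = 0.540138, cos φ = 0.841577, sin λ = -0.957561, cos λ = 0.288230.
East component: ΔE = −sin λ·ΔX + cos λ·ΔY = −(-0.957561)(458.4) + (0.288230)(8.0) = 441.25 m.
1° of latitude spans 111300 m; at latitude φ, 1° of longitude spans that × cos φ = 93667.5 m, so Δλ = 441.25 / 93667.5 × 3600 = 16.959″.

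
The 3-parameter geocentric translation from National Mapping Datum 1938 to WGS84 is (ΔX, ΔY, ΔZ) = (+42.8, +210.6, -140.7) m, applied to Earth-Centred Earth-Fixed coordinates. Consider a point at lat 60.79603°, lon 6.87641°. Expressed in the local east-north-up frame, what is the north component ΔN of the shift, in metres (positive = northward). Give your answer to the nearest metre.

At φ = 60.79603°, λ = 6.87641°: sin φ = 0.872888, cos φ = 0.487920, sin λ = 0.119728, cos λ = 0.992807.
ΔN = −sin φ cos λ·ΔX − sin φ sin λ·ΔY + cos φ·ΔZ = −(0.872888)(0.992807)(42.8) − (0.872888)(0.119728)(210.6) + (0.487920)(-140.7) = -127.75 m.

ΔN = -128 m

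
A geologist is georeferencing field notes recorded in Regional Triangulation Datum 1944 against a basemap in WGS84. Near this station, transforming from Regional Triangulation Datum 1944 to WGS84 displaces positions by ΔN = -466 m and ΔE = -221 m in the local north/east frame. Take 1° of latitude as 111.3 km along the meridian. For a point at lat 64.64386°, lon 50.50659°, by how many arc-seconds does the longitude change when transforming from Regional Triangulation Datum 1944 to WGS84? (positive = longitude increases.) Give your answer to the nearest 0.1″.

Δλ = -16.7″

At latitude 64.64386°, cos φ = 0.428244.
1° of longitude at this latitude = 111.3 × cos φ = 47.66 km, so Δλ = -221.0 / 47663.5 = -0.0046367° = -16.692″.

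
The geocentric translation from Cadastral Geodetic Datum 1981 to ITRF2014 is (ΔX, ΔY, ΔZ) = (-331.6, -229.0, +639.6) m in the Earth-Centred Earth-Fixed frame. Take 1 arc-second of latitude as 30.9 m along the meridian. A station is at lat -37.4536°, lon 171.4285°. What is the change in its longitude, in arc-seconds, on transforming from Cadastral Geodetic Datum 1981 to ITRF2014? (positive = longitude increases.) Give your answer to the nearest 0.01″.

sin φ = -0.608119, cos φ = 0.793846, sin λ = 0.149043, cos λ = -0.988831.
East component: ΔE = −sin λ·ΔX + cos λ·ΔY = −(0.149043)(-331.6) + (-0.988831)(-229.0) = 275.87 m.
1° of latitude spans 3600 × 30.90 = 111240 m; at latitude φ, 1° of longitude spans that × cos φ = 88307.4 m, so Δλ = 275.87 / 88307.4 × 3600 = 11.246″.

Δλ = 11.25″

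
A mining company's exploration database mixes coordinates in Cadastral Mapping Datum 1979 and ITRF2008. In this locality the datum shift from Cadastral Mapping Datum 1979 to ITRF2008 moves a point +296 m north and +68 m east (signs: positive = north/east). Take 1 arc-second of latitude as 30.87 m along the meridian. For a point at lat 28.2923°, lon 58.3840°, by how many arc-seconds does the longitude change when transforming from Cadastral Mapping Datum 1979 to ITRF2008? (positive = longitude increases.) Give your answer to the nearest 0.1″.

Δλ = 2.5″

At latitude 28.2923°, cos φ = 0.880541.
1″ of longitude at this latitude = 30.87 × cos φ = 27.1823 m, so Δλ = 68.0 / 27.1823 = 2.502″.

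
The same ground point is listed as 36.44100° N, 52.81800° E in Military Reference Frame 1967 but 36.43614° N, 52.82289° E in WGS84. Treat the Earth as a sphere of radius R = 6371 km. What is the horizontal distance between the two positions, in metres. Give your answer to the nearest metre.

695 m

Δφ = 36.43614° − 36.44100° = -0.00486°; Δλ = 52.82289° − 52.81800° = +0.00489°.
1° along a meridian = πR/180 = 111195 m.
ΔN = Δφ × 111195 = -540.4 m; ΔE = Δλ × 111195 × cos(36.44100°) = +0.00489 × 111195 × 0.804469 = 437.4 m.
Distance = √(ΔE² + ΔN²) = √(437.4² + (-540.4)²) = 695.3 m.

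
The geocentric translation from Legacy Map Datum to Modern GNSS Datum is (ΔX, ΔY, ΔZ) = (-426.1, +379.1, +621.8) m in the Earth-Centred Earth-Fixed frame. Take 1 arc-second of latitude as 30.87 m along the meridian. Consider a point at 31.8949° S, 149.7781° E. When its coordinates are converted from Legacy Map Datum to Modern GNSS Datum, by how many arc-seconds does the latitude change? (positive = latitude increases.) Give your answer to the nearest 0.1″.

sin φ = -0.528363, cos φ = 0.849019, sin λ = 0.503350, cos λ = -0.864082.
North component: ΔN = −sin φ cos λ·ΔX − sin φ sin λ·ΔY + cos φ·ΔZ = −(-0.528363)(-0.864082)(-426.1) − (-0.528363)(0.503350)(379.1) + (0.849019)(621.8) = 823.28 m.
1° of latitude spans 3600 × 30.87 = 111132 m, so Δφ = 823.28 / 111132 × 3600 = 26.669″.

Δφ = 26.7″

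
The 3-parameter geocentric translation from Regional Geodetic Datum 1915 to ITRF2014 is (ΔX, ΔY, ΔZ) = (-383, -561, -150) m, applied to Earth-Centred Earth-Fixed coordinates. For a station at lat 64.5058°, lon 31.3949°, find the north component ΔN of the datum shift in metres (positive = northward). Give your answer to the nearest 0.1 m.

The local north axis is (−sin φ cos λ, −sin φ sin λ, cos φ), giving ΔN = 295.094 + 263.788 − 64.563 = 494.32 m.

ΔN = 494.3 m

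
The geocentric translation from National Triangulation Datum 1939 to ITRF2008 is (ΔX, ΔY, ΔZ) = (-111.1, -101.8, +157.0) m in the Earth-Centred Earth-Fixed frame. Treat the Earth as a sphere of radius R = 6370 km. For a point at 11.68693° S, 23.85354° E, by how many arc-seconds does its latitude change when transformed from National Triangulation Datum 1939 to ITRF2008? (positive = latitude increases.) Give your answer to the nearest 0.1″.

Δφ = 4.0″

sin φ = -0.202564, cos φ = 0.979269, sin λ = 0.404400, cos λ = 0.914582.
North component: ΔN = −sin φ cos λ·ΔX − sin φ sin λ·ΔY + cos φ·ΔZ = −(-0.202564)(0.914582)(-111.1) − (-0.202564)(0.404400)(-101.8) + (0.979269)(157.0) = 124.82 m.
1° of latitude spans πR/180 = 111177 m, so Δφ = 124.82 / 111177 × 3600 = 4.042″.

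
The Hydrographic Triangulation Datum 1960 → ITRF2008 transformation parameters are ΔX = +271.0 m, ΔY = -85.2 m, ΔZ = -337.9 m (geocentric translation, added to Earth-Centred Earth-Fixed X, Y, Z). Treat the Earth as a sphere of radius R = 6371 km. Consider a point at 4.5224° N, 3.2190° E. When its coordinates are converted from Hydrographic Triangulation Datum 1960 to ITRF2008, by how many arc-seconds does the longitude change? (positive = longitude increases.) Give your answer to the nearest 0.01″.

Δλ = -3.26″

sin φ = 0.078849, cos φ = 0.996887, sin λ = 0.056153, cos λ = 0.998422.
East component: ΔE = −sin λ·ΔX + cos λ·ΔY = −(0.056153)(271.0) + (0.998422)(-85.2) = -100.28 m.
1° of latitude spans πR/180 = 111195 m; at latitude φ, 1° of longitude spans that × cos φ = 110848.7 m, so Δλ = -100.28 / 110848.7 × 3600 = -3.257″.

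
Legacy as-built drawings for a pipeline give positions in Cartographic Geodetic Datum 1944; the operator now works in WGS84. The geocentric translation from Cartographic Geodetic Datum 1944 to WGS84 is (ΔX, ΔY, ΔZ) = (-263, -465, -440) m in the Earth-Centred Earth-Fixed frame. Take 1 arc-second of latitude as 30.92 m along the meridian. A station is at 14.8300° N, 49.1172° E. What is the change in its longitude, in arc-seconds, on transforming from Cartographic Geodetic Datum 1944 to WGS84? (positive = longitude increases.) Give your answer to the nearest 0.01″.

Δλ = -3.53″

sin φ = 0.255952, cos φ = 0.966690, sin λ = 0.756050, cos λ = 0.654514.
East component: ΔE = −sin λ·ΔX + cos λ·ΔY = −(0.756050)(-263) + (0.654514)(-465) = -105.51 m.
1° of latitude spans 3600 × 30.92 = 111312 m; at latitude φ, 1° of longitude spans that × cos φ = 107604.1 m, so Δλ = -105.51 / 107604.1 × 3600 = -3.530″.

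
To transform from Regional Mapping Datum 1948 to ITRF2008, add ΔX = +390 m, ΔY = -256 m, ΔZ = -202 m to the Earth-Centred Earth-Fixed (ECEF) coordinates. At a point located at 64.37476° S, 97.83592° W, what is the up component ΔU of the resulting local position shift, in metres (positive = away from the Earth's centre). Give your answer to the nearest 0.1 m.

ΔU = 268.8 m

The local up (radial) axis is (cos φ cos λ, cos φ sin λ, sin φ), giving ΔU = -22.996 + 109.682 + 182.132 = 268.82 m.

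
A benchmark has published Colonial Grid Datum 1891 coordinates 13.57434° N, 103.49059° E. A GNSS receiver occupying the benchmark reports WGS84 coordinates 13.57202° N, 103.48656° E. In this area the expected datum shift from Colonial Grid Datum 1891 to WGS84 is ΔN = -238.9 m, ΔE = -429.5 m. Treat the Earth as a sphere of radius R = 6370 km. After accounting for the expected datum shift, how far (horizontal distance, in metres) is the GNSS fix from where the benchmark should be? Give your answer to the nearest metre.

20 m

Observed coordinate differences: Δφ = -0.00232°, Δλ = -0.00403°.
Converting to metres (1° lat = 111177 m, cos φ = 0.972066): observed ΔN = -257.9 m, observed ΔE = -435.5 m.
Subtracting the expected shift leaves a residual of -257.9 − (-238.9) = -19.0 m north and -435.5 − (-429.5) = -6.0 m east.
Residual distance = √((-19.0)² + (-6.0)²) = 20.0 m.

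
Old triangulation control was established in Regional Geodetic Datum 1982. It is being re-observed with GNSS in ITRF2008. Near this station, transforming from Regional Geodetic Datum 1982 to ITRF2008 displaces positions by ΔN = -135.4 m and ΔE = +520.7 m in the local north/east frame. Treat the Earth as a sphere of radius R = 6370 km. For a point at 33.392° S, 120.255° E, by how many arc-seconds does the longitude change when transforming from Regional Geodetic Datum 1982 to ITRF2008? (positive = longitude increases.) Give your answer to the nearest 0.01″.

At latitude -33.392°, cos φ = 0.834925.
One radian of longitude at latitude φ spans R cos φ, so Δλ = ΔE / (R cos φ) = 520.7 / (6370000 × 0.834925) = 9.7904e-05 rad = 20.194″.

Δλ = 20.19″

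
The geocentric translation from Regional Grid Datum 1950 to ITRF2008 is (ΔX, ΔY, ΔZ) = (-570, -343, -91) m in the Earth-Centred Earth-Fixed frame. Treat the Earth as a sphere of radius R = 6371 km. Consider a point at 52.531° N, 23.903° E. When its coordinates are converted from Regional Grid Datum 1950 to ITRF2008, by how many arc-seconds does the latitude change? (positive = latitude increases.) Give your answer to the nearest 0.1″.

sin φ = 0.793683, cos φ = 0.608332, sin λ = 0.405189, cos λ = 0.914233.
North component: ΔN = −sin φ cos λ·ΔX − sin φ sin λ·ΔY + cos φ·ΔZ = −(0.793683)(0.914233)(-570) − (0.793683)(0.405189)(-343) + (0.608332)(-91) = 468.55 m.
1° of latitude spans πR/180 = 111195 m, so Δφ = 468.55 / 111195 × 3600 = 15.169″.

Δφ = 15.2″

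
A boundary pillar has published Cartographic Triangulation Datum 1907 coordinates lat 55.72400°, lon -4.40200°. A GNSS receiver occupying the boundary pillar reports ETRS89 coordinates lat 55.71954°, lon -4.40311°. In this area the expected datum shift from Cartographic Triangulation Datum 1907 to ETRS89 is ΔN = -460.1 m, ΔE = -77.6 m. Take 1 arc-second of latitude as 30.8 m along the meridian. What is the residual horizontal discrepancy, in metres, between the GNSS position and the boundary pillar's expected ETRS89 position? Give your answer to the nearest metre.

35 m

Observed coordinate differences: Δφ = -0.00446°, Δλ = -0.00111°.
Converting to metres (1° lat = 110880 m, cos φ = 0.563180): observed ΔN = -494.5 m, observed ΔE = -69.3 m.
Subtracting the expected shift leaves a residual of -494.5 − (-460.1) = -34.4 m north and -69.3 − (-77.6) = 8.3 m east.
Residual distance = √((-34.4)² + 8.3²) = 35.4 m.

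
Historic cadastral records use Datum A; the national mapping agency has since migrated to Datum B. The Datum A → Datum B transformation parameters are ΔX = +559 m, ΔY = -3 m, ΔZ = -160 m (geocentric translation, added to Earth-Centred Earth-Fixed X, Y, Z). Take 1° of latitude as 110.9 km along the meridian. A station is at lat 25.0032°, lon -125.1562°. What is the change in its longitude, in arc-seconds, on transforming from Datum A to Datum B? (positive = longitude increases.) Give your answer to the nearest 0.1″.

Δλ = 16.4″

sin φ = 0.422669, cos φ = 0.906284, sin λ = -0.817585, cos λ = -0.575807.
East component: ΔE = −sin λ·ΔX + cos λ·ΔY = −(-0.817585)(559) + (-0.575807)(-3) = 458.76 m.
1° of latitude spans 110900 m; at latitude φ, 1° of longitude spans that × cos φ = 100506.9 m, so Δλ = 458.76 / 100506.9 × 3600 = 16.432″.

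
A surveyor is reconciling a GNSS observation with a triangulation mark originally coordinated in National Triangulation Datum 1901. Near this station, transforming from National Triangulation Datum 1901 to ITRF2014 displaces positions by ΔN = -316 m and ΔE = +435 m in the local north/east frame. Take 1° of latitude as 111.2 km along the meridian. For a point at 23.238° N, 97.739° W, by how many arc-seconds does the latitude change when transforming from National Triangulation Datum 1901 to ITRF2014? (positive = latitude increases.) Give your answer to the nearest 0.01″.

Δφ = -10.23″

1° of latitude = 111.2 km, so Δφ = -316.0 / 111200 = -0.0028417° = -10.230″.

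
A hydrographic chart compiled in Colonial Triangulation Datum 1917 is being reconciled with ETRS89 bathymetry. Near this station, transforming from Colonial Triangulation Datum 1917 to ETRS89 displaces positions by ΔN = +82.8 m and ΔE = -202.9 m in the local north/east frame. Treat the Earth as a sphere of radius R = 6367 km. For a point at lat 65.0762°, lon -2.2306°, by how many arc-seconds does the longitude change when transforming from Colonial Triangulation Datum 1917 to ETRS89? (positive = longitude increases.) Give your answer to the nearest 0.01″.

Δλ = -15.60″

At latitude 65.0762°, cos φ = 0.421413.
One radian of longitude at latitude φ spans R cos φ, so Δλ = ΔE / (R cos φ) = -202.9 / (6367000 × 0.421413) = -7.5621e-05 rad = -15.598″.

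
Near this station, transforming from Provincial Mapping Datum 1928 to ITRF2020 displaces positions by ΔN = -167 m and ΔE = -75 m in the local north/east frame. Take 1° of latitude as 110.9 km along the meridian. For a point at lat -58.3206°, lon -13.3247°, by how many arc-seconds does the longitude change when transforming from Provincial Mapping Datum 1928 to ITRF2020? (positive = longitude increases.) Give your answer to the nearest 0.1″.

Δλ = -4.6″

At latitude -58.3206°, cos φ = 0.525166.
1° of longitude at this latitude = 110.9 × cos φ = 58.24 km, so Δλ = -75.0 / 58240.9 = -0.0012878° = -4.636″.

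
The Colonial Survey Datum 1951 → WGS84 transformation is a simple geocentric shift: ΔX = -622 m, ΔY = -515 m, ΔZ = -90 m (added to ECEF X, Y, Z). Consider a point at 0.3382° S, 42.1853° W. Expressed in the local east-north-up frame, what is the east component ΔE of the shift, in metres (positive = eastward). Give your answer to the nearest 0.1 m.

ΔE = -799.3 m

The local east axis at (φ, λ) is (−sin λ, cos λ, 0), so ΔE = −sin(-42.1853°)·(-622) + cos(-42.1853°)·(-515) = -799.30 m.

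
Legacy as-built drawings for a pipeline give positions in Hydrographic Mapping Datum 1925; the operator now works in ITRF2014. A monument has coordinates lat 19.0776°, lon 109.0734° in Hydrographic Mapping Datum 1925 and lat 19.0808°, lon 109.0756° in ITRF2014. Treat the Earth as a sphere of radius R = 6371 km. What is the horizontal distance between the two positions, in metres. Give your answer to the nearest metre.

Δφ = 19.0808° − 19.0776° = +0.0032°; Δλ = 109.0756° − 109.0734° = +0.0022°.
1° along a meridian = πR/180 = 111195 m.
ΔN = Δφ × 111195 = 355.8 m; ΔE = Δλ × 111195 × cos(19.0776°) = +0.0022 × 111195 × 0.945077 = 231.2 m.
Distance = √(ΔE² + ΔN²) = √(231.2² + 355.8²) = 424.3 m.

424 m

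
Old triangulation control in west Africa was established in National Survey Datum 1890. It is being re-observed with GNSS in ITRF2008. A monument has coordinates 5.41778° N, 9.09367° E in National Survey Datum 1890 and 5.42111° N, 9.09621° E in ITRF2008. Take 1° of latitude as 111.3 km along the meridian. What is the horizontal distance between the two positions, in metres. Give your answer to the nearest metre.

Δφ = 5.42111° − 5.41778° = +0.00333°; Δλ = 9.09621° − 9.09367° = +0.00254°.
ΔN = Δφ × 111300 = 370.6 m; ΔE = Δλ × 111300 × cos(5.41778°) = +0.00254 × 111300 × 0.995533 = 281.4 m.
Distance = √(ΔE² + ΔN²) = √(281.4² + 370.6²) = 465.4 m.

465 m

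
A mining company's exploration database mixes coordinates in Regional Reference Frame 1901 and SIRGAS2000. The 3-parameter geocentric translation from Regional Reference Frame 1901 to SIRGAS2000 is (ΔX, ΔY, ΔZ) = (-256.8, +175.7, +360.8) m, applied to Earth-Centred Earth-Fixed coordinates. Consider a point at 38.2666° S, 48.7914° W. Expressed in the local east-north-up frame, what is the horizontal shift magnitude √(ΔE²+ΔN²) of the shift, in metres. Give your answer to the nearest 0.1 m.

The local east axis at (φ, λ) is (−sin λ, cos λ, 0), so ΔE = −sin(-48.7914°)·(-256.8) + cos(-48.7914°)·175.7 = -77.44 m.
The local north axis is (−sin φ cos λ, −sin φ sin λ, cos φ), giving ΔN = -104.777 − 81.863 + 283.278 = 96.64 m.
Horizontal magnitude = √(ΔE² + ΔN²) = √((-77.44)² + 96.64²) = 123.84 m.

123.8 m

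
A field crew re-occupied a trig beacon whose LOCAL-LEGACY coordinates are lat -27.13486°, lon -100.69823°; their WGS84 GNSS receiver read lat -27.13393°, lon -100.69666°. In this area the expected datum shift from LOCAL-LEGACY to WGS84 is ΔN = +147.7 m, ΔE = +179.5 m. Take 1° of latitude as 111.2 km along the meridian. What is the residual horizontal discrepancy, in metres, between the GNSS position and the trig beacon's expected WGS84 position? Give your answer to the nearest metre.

Observed coordinate differences: Δφ = +0.00093°, Δλ = +0.00157°.
Converting to metres (1° lat = 111200 m, cos φ = 0.889935): observed ΔN = 103.4 m, observed ΔE = 155.4 m.
Subtracting the expected shift leaves a residual of 103.4 − (147.7) = -44.3 m north and 155.4 − (179.5) = -24.1 m east.
Residual distance = √((-44.3)² + (-24.1)²) = 50.4 m.

50 m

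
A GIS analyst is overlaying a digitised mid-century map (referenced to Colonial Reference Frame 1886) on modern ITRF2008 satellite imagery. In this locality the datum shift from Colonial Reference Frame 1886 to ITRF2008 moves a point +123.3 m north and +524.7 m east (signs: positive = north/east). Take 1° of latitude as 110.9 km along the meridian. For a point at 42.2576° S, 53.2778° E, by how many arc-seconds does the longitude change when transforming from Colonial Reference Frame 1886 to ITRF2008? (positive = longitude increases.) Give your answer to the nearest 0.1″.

At latitude -42.2576°, cos φ = 0.740129.
1° of longitude at this latitude = 110.9 × cos φ = 82.08 km, so Δλ = 524.7 / 82080.3 = 0.0063925° = 23.013″.

Δλ = 23.0″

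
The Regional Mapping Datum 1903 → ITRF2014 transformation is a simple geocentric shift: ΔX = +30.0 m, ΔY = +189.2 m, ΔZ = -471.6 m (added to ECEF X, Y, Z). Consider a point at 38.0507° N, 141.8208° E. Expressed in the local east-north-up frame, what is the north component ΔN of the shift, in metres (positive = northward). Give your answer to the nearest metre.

The local north axis is (−sin φ cos λ, −sin φ sin λ, cos φ), giving ΔN = 14.535 − 72.082 − 371.369 = -428.92 m.

ΔN = -429 m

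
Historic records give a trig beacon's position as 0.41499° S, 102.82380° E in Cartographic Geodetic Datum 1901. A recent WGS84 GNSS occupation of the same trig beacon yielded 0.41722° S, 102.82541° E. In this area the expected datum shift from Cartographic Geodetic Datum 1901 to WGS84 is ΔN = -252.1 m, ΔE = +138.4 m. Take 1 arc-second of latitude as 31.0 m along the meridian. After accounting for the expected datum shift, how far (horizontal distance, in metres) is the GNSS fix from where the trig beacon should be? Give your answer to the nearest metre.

Observed coordinate differences: Δφ = -0.00223°, Δλ = +0.00161°.
Converting to metres (1° lat = 111600 m, cos φ = 0.999974): observed ΔN = -248.9 m, observed ΔE = 179.7 m.
Subtracting the expected shift leaves a residual of -248.9 − (-252.1) = 3.2 m north and 179.7 − (138.4) = 41.3 m east.
Residual distance = √(3.2² + 41.3²) = 41.4 m.

41 m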